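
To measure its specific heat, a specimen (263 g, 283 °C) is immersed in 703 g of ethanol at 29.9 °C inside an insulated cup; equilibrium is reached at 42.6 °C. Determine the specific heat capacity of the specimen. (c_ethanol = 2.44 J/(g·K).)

c ≈ 0.345 J/(g·K)

m_s c (T_s − T_f) = m_ethanol c_ethanol (T_f − T_0):
263·c·(283 − 42.6) = 703·2.44·(42.6 − 29.9)
63225 c = 21785  ⇒  c ≈ 0.3446 J/(g·K)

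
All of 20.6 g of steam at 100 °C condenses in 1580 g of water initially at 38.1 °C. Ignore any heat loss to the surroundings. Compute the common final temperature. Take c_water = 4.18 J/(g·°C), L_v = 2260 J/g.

T_f ≈ 45.9 °C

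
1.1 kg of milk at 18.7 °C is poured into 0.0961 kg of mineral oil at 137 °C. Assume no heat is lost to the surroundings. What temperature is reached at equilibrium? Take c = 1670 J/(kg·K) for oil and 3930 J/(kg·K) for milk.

|Q_oil| = |Q_milk|:
0.0961·1670·(137 − T) = 1.1·3930·(T − 18.7)
160.49(137 − T) = 4323(T − 18.7)
4483.5 T = 102827  ⇒  T ≈ 22.93 °C

T_f ≈ 22.9 °C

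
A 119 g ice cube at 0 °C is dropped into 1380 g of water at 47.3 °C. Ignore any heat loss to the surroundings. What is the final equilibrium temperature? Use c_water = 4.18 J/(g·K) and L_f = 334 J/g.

T_f ≈ 37.2 °C

Let T be the final temperature. ΣQ_i = 0:
fusion: m_ice L_f = 119·334 = 39746; meltwater 0→T: 119·4.18·T = 497.42 T; water: 5768.4(T − 47.3)
6265.8 T = 272845 − 39746 = 233099
T ≈ 37.20 °C. Since T > 0 °C, the all-ice-melts assumption holds.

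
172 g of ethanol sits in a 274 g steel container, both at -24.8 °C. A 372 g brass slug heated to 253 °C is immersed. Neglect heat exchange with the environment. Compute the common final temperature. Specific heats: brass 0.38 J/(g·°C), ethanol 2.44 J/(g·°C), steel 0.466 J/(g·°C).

Setting the total heat transfer to zero:
372*0.38*(T − 253) + 172*2.44*(T − (-24.8)) + 274*0.466*(T − (-24.8)) = 0
141.36(T − 253) + 419.68(T − (-24.8)) + 127.68(T − (-24.8)) = 0
(141.36 + 419.68 + 127.68) T = 141.36*253 + 419.68*(-24.8) + 127.68*(-24.8)
T = 22189 / 688.72 = 32.2 °C

T_f ≈ 32.2 °C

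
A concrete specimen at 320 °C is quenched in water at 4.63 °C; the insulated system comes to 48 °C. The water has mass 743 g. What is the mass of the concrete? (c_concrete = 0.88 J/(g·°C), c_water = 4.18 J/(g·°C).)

m ≈ 563 g

|Q_concrete| = |Q_water|:
m·0.88·(320 − 48) = 743·4.18·(48 − 4.63)
239.36 m = 134696  ⇒  m ≈ 562.7 g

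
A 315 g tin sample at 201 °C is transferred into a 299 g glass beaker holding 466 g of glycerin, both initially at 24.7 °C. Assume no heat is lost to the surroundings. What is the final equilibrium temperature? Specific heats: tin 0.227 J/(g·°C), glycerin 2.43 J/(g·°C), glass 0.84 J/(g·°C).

Setting the total heat transfer to zero:
315×0.227×(T − 201) + 466×2.43×(T − 24.7) + 299×0.84×(T − 24.7) = 0
71.5(T − 201) + 1132.4(T − 24.7) + 251.16(T − 24.7) = 0
1455 T = 48546
T ≈ 33.36 °C

T_f ≈ 33.4 °C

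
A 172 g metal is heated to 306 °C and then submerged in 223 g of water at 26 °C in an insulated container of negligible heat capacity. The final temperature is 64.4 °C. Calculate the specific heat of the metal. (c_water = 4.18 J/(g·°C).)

c ≈ 0.861 J/(g·°C)

Let T be the final temperature. ΣQ_i = 0:
172·c·(64.4 − 306) + 223·4.18·(64.4 − 26) = 0
-41555 c = -35794
c = -35794/-41555 ≈ 0.8614 J/(g·°C)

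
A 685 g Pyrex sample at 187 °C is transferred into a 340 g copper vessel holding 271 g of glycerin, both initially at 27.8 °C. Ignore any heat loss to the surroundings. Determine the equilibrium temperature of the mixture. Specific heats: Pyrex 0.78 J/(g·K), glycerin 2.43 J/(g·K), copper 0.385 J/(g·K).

T_f ≈ 92.1 °C

Conservation of energy gives ΣQ = 0:
685×0.78×(T − 187) + 271×2.43×(T − 27.8) + 340×0.385×(T − 27.8) = 0
534.3(T − 187) + 658.53(T − 27.8) + 130.9(T − 27.8) = 0
1323.7 T = 121860
T ≈ 92.06 °C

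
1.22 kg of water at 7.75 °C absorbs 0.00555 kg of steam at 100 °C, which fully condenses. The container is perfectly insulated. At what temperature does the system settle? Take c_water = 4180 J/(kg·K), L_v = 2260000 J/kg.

T_f ≈ 10.6 °C

Net heat exchanged in the isolated system is zero:
condense steam: −0.00555×2260000 = −12543; condensate cools 100→T: 0.00555×4180×(T − 100) = 23.2(T − 100); water warms: 1.22×4180×(T − 7.75) = 5099.6(T − 7.75)
5122.8 T = 12543 + 2319.9 + 39522 = 54385
T ≈ 10.62 °C (< 100 °C, so full condensation is consistent).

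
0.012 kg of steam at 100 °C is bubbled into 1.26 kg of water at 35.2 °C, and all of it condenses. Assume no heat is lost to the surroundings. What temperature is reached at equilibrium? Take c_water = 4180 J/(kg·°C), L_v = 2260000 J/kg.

T_f ≈ 40.9 °C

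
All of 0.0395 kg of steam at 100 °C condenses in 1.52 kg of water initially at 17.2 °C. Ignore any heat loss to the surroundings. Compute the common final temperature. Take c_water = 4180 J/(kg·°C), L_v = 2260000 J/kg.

T_f ≈ 33.0 °C

Energy conservation, ΣQ = 0:
steam→water at 100 °C releases m L_v = 0.0395·2260000 = 89270
  condensed water 100 °C→T: 165.11(T − 100)
  water warms: 1.52·4180·(T − 17.2) = 6353.6(T − 17.2)
6518.7 T = 89270 + 16511 + 109282 = 215063
T ≈ 32.99 °C, under the boiling point, so the assumption holds.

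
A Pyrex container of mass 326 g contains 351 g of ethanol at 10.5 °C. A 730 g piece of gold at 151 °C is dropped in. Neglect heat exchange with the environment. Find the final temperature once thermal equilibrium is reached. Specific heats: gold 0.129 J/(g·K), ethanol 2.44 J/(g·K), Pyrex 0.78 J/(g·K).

Net heat exchanged in the isolated system is zero:
730×0.129×(T − 151) + 351×2.44×(T − 10.5) + 326×0.78×(T − 10.5) = 0
94.17(T − 151) + 856.44(T − 10.5) + 254.28(T − 10.5) = 0
1204.9 T = 25882
T = 25882 / 1204.9 = 21.5 °C

T_f ≈ 21.5 °C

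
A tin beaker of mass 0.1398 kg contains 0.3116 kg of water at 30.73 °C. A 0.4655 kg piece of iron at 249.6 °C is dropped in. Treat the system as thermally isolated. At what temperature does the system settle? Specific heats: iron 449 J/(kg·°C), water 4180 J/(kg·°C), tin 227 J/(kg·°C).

T_f ≈ 60.4 °C

T_f = Σ m_i c_i T_i / Σ m_i c_i:
T_f = (209.01*249.6 + 1302.5*30.73 + 31.73*30.73) / (209.01 + 1302.5 + 31.73)
    = 93169 / 1543.2 ≈ 60.37 °C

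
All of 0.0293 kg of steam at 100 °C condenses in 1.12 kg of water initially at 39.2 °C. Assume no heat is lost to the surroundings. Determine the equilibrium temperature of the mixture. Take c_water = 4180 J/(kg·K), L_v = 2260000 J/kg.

Setting the total heat transfer to zero:
latent heat released on condensation: 0.0293×2260000 = 66218
  condensed water 100 °C→T: 122.47(T − 100)
  water warms: 1.12×4180×(T − 39.2) = 4681.6(T − 39.2)
4804.1 T = 66218 + 12247 + 183519 = 261984
T ≈ 54.53 °C, under the boiling point, so the assumption holds.

T_f ≈ 54.5 °C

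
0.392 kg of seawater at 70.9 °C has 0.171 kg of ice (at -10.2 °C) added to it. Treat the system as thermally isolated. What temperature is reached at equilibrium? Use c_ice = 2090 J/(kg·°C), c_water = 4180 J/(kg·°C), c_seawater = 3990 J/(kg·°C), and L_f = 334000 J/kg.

Energy conservation, ΣQ = 0:
ice -10.2→0 °C: 0.171·2090·10.2 = 3645.4
  fusion: m_ice L_f = 0.171·334000 = 57114
  warm the meltwater: 714.78 T
  seawater: 1564.1(T − 70.9)
2278.9 T = 110893 − 60759 = 50134
T ≈ 22.00 °C — above 0 °C, consistent with complete melting.

T_f ≈ 22.0 °C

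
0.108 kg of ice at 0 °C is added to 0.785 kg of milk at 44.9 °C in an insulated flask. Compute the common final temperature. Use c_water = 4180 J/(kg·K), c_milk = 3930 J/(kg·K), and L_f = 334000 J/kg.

T_f ≈ 29.0 °C

Energy balance with sensible and latent terms:
fusion: m_ice L_f = 0.108×334000 = 36072
  warm the meltwater: 451.44 T
  milk: 3085.1(T − 44.9)
3536.5 T = 138519 − 36072 = 102447
T ≈ 28.97 °C. Since T > 0 °C, the all-ice-melts assumption holds.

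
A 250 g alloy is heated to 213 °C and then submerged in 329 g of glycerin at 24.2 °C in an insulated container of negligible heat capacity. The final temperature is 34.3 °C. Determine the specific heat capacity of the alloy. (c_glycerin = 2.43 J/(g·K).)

c ≈ 0.181 J/(g·K)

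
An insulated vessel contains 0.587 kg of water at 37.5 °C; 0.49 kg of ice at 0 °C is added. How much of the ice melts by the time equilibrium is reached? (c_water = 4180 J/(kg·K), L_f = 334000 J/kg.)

Heat available from the water dropping to 0 °C: 0.587·4180·37.5 = 92012 J.
Fully melting the ice requires m_ice L_f = 0.49·334000 = 163660 J.
That's not enough to melt it all — equilibrium is at 0 °C with ice remaining.
m_melt = 92012 / L_f = 0.2755 kg.

m_melted ≈ 0.275 kg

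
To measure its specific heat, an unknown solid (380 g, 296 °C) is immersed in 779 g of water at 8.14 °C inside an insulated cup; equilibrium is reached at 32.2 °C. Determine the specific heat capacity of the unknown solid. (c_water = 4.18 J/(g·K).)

Heat lost by the unknown solid = heat gained by the water:
380·c·(296 − 32.2) = 779·4.18·(32.2 − 8.14)
100244 c = 78345  ⇒  c ≈ 0.7815 J/(g·K)

c ≈ 0.782 J/(g·K)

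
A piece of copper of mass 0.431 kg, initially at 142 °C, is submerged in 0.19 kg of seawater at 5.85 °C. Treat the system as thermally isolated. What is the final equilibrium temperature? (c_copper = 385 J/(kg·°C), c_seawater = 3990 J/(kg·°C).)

T_f ≈ 30.3 °C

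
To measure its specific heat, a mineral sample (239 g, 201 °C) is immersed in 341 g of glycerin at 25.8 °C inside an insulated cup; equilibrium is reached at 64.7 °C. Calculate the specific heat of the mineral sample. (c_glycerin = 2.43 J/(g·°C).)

Energy conservation, ΣQ = 0:
239·c·(64.7 − 201) + 341·2.43·(64.7 − 25.8) = 0
-32576 c = -32234
c = -32234/-32576 ≈ 0.9895 J/(g·°C)

c ≈ 0.99 J/(g·°C)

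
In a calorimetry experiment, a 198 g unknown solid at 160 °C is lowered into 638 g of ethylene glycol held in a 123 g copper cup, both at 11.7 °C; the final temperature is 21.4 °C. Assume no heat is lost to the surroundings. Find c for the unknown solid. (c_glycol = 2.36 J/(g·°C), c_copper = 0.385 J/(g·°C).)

c ≈ 0.549 J/(g·°C)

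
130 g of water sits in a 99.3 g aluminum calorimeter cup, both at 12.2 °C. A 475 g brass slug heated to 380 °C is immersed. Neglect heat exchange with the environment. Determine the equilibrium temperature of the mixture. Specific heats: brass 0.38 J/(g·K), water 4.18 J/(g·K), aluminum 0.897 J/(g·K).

T_f is the heat-capacity-weighted average of the initial temperatures:
T_f = (180.5·380 + 543.4·12.2 + 89.07·12.2) / (180.5 + 543.4 + 89.07)
    = 76306 / 812.97 ≈ 93.86 °C

T_f ≈ 93.9 °C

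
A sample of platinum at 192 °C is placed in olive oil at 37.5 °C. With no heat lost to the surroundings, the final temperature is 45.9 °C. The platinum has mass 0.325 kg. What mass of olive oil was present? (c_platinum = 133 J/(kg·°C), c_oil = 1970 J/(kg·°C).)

Setting the total heat transfer to zero:
0.325×133×(45.9 − 192) + m×1970×(45.9 − 37.5) = 0
16548 m = 6315.2
m = 6315.2/16548 ≈ 0.3816 kg

m ≈ 0.382 kg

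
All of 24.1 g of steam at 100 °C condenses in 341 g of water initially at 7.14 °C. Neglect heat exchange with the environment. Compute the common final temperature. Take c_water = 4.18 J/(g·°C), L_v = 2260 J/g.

T_f ≈ 49.0 °C

Net heat exchanged in the isolated system is zero:
steam→water at 100 °C releases m L_v = 24.1·2260 = 54466; condensate cools 100→T: 24.1·4.18·(T − 100) = 100.74(T − 100); original water: 1425.4(T − 7.14)
1526.1 T = 54466 + 10074 + 10177 = 74717
T ≈ 48.96 °C, under the boiling point, so the assumption holds.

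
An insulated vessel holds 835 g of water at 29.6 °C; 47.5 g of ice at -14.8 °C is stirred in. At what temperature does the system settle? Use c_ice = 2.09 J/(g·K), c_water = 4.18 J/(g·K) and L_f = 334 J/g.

Conservation of energy gives ΣQ = 0:
warm ice to 0 °C: 47.5×2.09×(0 − (-14.8)) = 1469.3
  latent heat to melt: 47.5×334 = 15865
  warm the meltwater: 198.55 T
  water cools: 835×4.18×(T − 29.6) = 3490.3(T − 29.6)
3688.8 T = 103313 − 17334 = 85979
T ≈ 23.31 °C — above 0 °C, consistent with complete melting.

T_f ≈ 23.3 °C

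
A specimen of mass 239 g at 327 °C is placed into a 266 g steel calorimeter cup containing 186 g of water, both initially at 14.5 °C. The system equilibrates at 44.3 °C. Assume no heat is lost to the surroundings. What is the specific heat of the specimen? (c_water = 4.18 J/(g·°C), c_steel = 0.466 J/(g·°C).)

Heat gained plus heat lost sum to zero:
239×c×(44.3 − 327) + 186×4.18×(44.3 − 14.5) + 266×0.466×(44.3 − 14.5) = 0
-67565 c = -26863
c = -26863/-67565 ≈ 0.3976 J/(g·°C)

c ≈ 0.398 J/(g·°C)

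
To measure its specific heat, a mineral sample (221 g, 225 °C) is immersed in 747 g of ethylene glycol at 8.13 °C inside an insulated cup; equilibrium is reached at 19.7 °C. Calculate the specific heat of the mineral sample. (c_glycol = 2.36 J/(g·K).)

Heat lost by the mineral sample = heat gained by the glycol:
221·c·(225 − 19.7) = 747·2.36·(19.7 − 8.13)
45371 c = 20397  ⇒  c ≈ 0.4496 J/(g·K)

c ≈ 0.45 J/(g·K)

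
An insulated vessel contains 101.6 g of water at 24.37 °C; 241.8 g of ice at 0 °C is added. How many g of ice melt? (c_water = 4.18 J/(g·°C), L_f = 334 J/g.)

m_melted ≈ 31 g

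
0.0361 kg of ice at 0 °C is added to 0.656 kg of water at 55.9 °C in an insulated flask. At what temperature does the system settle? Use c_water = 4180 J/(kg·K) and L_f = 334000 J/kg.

T_f ≈ 48.8 °C

Taking heat into each body as positive, Σ m c ΔT = 0:
melt ice: 0.0361×334000 = 12057; warm the meltwater: 150.9 T; water: 2742.1(T − 55.9)
2893 T = 153282 − 12057 = 141225
T ≈ 48.82 °C (positive, so assuming full melt was valid).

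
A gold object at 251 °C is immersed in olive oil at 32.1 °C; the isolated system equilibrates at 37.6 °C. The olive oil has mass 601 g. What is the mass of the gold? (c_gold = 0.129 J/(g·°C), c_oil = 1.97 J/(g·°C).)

m ≈ 237 g

Setting the total heat transfer to zero:
m·0.129·(37.6 − 251) + 601·1.97·(37.6 − 32.1) = 0
-27.53 m = -6511.8
m = -6511.8/-27.53 ≈ 236.5 g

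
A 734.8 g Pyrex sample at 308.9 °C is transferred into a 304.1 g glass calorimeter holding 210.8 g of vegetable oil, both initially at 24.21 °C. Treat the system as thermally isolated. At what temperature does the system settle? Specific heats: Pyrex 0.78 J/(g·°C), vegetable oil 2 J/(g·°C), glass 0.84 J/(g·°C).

Energy conservation, ΣQ = 0:
734.8×0.78×(T − 308.9) + 210.8×2×(T − 24.21) + 304.1×0.84×(T − 24.21) = 0
(573.14 + 421.6 + 255.44) T = 573.14×308.9 + 421.6×24.21 + 255.44×24.21
T = 193435/1250.2 ≈ 154.73 °C

T_f ≈ 154.7 °C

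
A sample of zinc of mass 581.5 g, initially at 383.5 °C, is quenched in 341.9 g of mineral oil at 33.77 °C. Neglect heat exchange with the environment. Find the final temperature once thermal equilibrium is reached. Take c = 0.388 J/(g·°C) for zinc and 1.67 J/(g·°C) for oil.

Taking heat into each body as positive, Σ m c ΔT = 0:
581.5*0.388*(T − 383.5) + 341.9*1.67*(T − 33.77) = 0
(225.62 + 570.97) T = 225.62*383.5 + 570.97*33.77
T = 105808/796.6 ≈ 132.83 °C

T_f ≈ 132.8 °C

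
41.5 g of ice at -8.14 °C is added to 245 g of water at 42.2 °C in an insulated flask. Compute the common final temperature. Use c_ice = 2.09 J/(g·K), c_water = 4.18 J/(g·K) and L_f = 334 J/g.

T_f ≈ 23.9 °C

Conservation of energy gives ΣQ = 0:
ice -8.14→0 °C: 41.5·2.09·8.14 = 706.02
  fusion: m_ice L_f = 41.5·334 = 13861
  meltwater 0→T: 41.5·4.18·T = 173.47 T
  water: 1024.1(T − 42.2)
1197.6 T = 43217 − 14567 = 28650
T ≈ 23.92 °C (positive, so assuming full melt was valid).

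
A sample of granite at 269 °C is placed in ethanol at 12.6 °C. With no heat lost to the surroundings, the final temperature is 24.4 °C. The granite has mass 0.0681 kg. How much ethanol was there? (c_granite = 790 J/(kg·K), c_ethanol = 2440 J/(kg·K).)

m ≈ 0.457 kg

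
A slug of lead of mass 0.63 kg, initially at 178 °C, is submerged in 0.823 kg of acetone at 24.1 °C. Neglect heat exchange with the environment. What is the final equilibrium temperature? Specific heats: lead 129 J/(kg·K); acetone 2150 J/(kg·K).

T_f ≈ 30.9 °C

Net heat exchanged in the isolated system is zero:
0.63×129×(T − 178) + 0.823×2150×(T − 24.1) = 0
(81.27 + 1769.4) T = 81.27×178 + 1769.4×24.1
T = 57110 / 1850.7 = 30.9 °C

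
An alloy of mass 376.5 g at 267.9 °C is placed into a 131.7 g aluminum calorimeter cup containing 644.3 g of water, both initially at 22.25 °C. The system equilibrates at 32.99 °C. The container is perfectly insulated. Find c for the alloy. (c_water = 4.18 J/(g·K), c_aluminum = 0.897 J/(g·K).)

Let T be the final temperature. ΣQ_i = 0:
376.5·c·(32.99 − 267.9) + 644.3·4.18·(32.99 − 22.25) + 131.7·0.897·(32.99 − 22.25) = 0
-88444 c = -30193
c = -30193/-88444 ≈ 0.3414 J/(g·K)

c ≈ 0.341 J/(g·K)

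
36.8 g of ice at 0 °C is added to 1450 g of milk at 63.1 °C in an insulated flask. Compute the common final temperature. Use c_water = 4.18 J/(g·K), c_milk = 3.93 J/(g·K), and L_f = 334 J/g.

T_f ≈ 59.3 °C

Let T be the final temperature. ΣQ_i = 0:
latent heat to melt: 36.8×334 = 12291
  warm the meltwater: 153.82 T
  milk cools: 1450×3.93×(T − 63.1) = 5698.5(T − 63.1)
5852.3 T = 359575 − 12291 = 347284
T ≈ 59.34 °C. Since T > 0 °C, the all-ice-melts assumption holds.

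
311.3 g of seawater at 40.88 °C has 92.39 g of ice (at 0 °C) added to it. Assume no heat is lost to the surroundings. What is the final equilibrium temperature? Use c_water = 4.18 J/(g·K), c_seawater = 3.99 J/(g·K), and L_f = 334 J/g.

T_f ≈ 12.2 °C

Let T be the final temperature. ΣQ_i = 0:
latent heat to melt: 92.39·334 = 30858; meltwater 0→T: 92.39·4.18·T = 386.19 T; seawater cools: 311.3·3.99·(T − 40.88) = 1242.1(T − 40.88)
1628.3 T = 50777 − 30858 = 19918
T ≈ 12.23 °C (positive, so assuming full melt was valid).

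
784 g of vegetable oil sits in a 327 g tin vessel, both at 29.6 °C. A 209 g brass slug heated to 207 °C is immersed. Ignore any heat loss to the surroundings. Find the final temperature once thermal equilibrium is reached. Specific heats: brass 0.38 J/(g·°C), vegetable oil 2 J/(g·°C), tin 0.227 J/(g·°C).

T_f ≈ 37.8 °C

T_f = Σ m_i c_i T_i / Σ m_i c_i:
T_f = (79.42×207 + 1568×29.6 + 74.23×29.6) / (79.42 + 1568 + 74.23)
    = 65050 / 1721.6 ≈ 37.78 °C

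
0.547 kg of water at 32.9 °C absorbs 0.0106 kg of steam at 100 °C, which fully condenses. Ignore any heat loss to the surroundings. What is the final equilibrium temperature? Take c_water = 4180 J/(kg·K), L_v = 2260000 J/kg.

T_f ≈ 44.5 °C

Conservation of energy gives ΣQ = 0:
condense steam: −0.0106·2260000 = −23956; condensate cools 100→T: 0.0106·4180·(T − 100) = 44.31(T − 100); water warms: 0.547·4180·(T − 32.9) = 2286.5(T − 32.9)
2330.8 T = 23956 + 4430.8 + 75225 = 103611
T ≈ 44.45 °C (< 100 °C, so full condensation is consistent).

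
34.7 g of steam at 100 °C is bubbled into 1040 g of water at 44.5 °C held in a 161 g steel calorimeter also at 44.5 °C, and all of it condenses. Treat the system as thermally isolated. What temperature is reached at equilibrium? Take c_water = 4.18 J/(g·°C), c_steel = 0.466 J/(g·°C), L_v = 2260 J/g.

Let T be the final temperature. ΣQ_i = 0:
latent heat released on condensation: 34.7·2260 = 78422; condensed water 100 °C→T: 145.05(T − 100); original water: 4347.2(T − 44.5); steel cup: 161·0.466·(T − 44.5) = 75.03(T − 44.5)
4567.3 T = 78422 + 14505 + 196789 = 289716
T ≈ 63.43 °C, under the boiling point, so the assumption holds.

T_f ≈ 63.4 °C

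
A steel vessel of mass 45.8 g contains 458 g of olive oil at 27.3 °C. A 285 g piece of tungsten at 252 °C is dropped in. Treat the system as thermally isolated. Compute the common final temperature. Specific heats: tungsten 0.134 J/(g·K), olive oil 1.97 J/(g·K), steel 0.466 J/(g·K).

Net heat exchanged in the isolated system is zero:
285*0.134*(T − 252) + 458*1.97*(T − 27.3) + 45.8*0.466*(T − 27.3) = 0
38.19(T − 252) + 902.26(T − 27.3) + 21.34(T − 27.3) = 0
(38.19 + 902.26 + 21.34) T = 38.19*252 + 902.26*27.3 + 21.34*27.3
T = 34838/961.79 ≈ 36.22 °C

T_f ≈ 36.2 °C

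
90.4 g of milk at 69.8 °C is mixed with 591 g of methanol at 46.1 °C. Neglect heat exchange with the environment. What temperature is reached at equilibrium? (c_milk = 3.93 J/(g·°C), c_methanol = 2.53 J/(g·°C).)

T_f is the heat-capacity-weighted average of the initial temperatures:
T_f = (355.27·69.8 + 1495.2·46.1) / (355.27 + 1495.2)
    = 93728 / 1850.5 ≈ 50.65 °C

T_f ≈ 50.7 °C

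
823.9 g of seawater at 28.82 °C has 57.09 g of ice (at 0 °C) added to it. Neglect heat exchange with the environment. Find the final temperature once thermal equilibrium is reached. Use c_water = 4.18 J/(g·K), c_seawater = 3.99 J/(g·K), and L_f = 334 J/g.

Sum of m c ΔT and latent-heat terms is zero:
fusion: m_ice L_f = 57.09·334 = 19068; meltwater 0→T: 57.09·4.18·T = 238.64 T; seawater cools: 823.9·3.99·(T − 28.82) = 3287.4(T − 28.82)
3526 T = 94742 − 19068 = 75674
T ≈ 21.46 °C (positive, so assuming full melt was valid).

T_f ≈ 21.5 °C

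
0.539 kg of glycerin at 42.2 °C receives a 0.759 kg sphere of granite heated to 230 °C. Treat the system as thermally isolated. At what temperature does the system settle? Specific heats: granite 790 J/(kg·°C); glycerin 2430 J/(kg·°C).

Set heat shed by the hot body equal to heat absorbed by the cold body:
0.759*790*(230 − T) = 0.539*2430*(T − 42.2)
599.61(230 − T) = 1309.8(T − 42.2)
1909.4 T = 193183  ⇒  T ≈ 101.18 °C

T_f ≈ 101.2 °C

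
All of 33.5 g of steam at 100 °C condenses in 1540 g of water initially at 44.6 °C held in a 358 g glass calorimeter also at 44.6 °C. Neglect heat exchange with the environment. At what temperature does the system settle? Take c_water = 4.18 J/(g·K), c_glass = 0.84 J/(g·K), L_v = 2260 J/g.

Setting the total heat transfer to zero:
latent heat released on condensation: 33.5·2260 = 75710; condensate cools 100→T: 33.5·4.18·(T − 100) = 140.03(T − 100); water warms: 1540·4.18·(T − 44.6) = 6437.2(T − 44.6); glass cup: 358·0.84·(T − 44.6) = 300.72(T − 44.6)
6877.9 T = 75710 + 14003 + 300511 = 390224
T ≈ 56.74 °C, under the boiling point, so the assumption holds.

T_f ≈ 56.7 °C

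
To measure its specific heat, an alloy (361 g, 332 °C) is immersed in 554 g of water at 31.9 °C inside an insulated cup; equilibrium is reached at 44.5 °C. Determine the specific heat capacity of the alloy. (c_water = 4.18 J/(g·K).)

c ≈ 0.281 J/(g·K)

Net heat exchanged in the isolated system is zero:
361×c×(44.5 − 332) + 554×4.18×(44.5 − 31.9) = 0
-103788 c = -29178
c = -29178/-103788 ≈ 0.2811 J/(g·K)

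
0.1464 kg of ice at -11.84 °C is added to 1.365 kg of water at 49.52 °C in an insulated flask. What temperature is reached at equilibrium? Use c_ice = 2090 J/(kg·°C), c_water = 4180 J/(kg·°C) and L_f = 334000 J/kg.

Net heat exchanged in the isolated system is zero:
warm ice to 0 °C: 0.1464×2090×(0 − (-11.84)) = 3622.8; latent heat to melt: 0.1464×334000 = 48898; meltwater 0→T: 0.1464×4180×T = 611.95 T; water: 5705.7(T − 49.52)
6317.7 T = 282546 − 52520 = 230026
T ≈ 36.41 °C (positive, so assuming full melt was valid).

T_f ≈ 36.4 °C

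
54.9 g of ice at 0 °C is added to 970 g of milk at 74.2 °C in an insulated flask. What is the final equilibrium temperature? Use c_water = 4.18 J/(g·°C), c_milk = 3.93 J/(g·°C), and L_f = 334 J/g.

T_f ≈ 65.4 °C

Sum of m c ΔT and latent-heat terms is zero:
fusion: m_ice L_f = 54.9×334 = 18337
  warm the meltwater: 229.48 T
  milk cools: 970×3.93×(T − 74.2) = 3812.1(T − 74.2)
4041.6 T = 282858 − 18337 = 264521
T ≈ 65.45 °C — above 0 °C, consistent with complete melting.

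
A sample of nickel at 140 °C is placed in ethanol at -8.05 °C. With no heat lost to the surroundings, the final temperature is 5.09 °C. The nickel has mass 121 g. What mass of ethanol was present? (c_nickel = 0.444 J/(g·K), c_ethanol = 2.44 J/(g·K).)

Heat gained plus heat lost sum to zero:
121×0.444×(5.09 − 140) + m×2.44×(5.09 − (-8.05)) = 0
32.06 m = 7247.9
m = 7247.9/32.06 ≈ 226.1 g

m ≈ 226 g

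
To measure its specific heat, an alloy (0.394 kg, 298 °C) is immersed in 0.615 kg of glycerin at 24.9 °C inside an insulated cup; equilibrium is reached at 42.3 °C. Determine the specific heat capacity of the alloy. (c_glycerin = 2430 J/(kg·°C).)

c ≈ 258 J/(kg·°C)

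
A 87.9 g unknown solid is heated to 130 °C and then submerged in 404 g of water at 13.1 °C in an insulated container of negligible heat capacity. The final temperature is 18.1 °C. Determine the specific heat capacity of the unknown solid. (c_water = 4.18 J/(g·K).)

c ≈ 0.858 J/(g·K)

Setting the total heat transfer to zero:
87.9·c·(18.1 − 130) + 404·4.18·(18.1 − 13.1) = 0
-9836 c = -8443.6
c = -8443.6/-9836 ≈ 0.8584 J/(g·K)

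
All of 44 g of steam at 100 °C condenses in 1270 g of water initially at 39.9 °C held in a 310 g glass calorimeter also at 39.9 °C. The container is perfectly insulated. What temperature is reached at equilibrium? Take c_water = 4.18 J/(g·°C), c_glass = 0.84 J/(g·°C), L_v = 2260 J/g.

T_f ≈ 59.1 °C

Setting the total heat transfer to zero:
condense steam: −44×2260 = −99440; condensate cools 100→T: 44×4.18×(T − 100) = 183.92(T − 100); water warms: 1270×4.18×(T − 39.9) = 5308.6(T − 39.9); cup: 260.4(T − 39.9)
5752.9 T = 99440 + 18392 + 222203 = 340035
T ≈ 59.11 °C — below 100 °C, confirming all the steam condensed.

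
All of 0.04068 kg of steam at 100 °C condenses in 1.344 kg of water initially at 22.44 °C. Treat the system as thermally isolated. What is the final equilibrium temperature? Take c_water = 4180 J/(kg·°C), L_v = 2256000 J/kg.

Setting the total heat transfer to zero:
latent heat released on condensation: 0.04068·2256000 = 91774
  condensate cools 100→T: 0.04068·4180·(T − 100) = 170.04(T − 100)
  original water: 5617.9(T − 22.44)
5788 T = 91774 + 17004 + 126066 = 234844
T ≈ 40.57 °C — below 100 °C, confirming all the steam condensed.

T_f ≈ 40.6 °C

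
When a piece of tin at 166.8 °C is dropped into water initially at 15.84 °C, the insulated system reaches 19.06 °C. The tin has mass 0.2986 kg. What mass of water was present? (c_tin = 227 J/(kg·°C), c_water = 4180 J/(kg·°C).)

|Q_tin| = |Q_water|:
0.2986×227×(166.8 − 19.06) = m×4180×(19.06 − 15.84)
13460 m = 10014  ⇒  m ≈ 0.744 kg

m ≈ 0.744 kg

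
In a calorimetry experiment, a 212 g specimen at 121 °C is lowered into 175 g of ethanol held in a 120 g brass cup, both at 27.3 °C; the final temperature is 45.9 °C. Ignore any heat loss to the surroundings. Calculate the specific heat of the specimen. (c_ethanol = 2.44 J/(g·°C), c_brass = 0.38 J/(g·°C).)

c ≈ 0.552 J/(g·°C)

Net heat exchanged in the isolated system is zero:
212×c×(45.9 − 121) + 175×2.44×(45.9 − 27.3) + 120×0.38×(45.9 − 27.3) = 0
-15921 c = -8790.4
c = -8790.4/-15921 ≈ 0.5521 J/(g·°C)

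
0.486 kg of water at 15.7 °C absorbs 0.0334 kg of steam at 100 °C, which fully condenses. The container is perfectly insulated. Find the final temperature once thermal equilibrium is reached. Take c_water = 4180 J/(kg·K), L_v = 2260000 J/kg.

T_f ≈ 55.9 °C

Heat gained plus heat lost sum to zero:
condense steam: −0.0334×2260000 = −75484; condensed water 100 °C→T: 139.61(T − 100); original water: 2031.5(T − 15.7)
2171.1 T = 75484 + 13961 + 31894 = 121339
T ≈ 55.89 °C, under the boiling point, so the assumption holds.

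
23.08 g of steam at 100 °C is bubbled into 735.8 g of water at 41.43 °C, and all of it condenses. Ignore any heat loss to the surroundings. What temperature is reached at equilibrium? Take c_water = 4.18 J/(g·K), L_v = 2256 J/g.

T_f ≈ 59.6 °C

Conservation of energy gives ΣQ = 0:
steam→water at 100 °C releases m L_v = 23.08×2256 = 52068; condensate cools 100→T: 23.08×4.18×(T − 100) = 96.47(T − 100); water warms: 735.8×4.18×(T − 41.43) = 3075.6(T − 41.43)
3172.1 T = 52068 + 9647.4 + 127424 = 189140
T ≈ 59.63 °C (< 100 °C, so full condensation is consistent).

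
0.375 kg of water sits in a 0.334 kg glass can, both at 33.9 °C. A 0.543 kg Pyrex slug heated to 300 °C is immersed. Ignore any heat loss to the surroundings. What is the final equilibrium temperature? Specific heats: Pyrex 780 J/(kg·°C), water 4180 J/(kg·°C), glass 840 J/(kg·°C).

Setting the total heat transfer to zero:
0.543·780·(T − 300) + 0.375·4180·(T − 33.9) + 0.334·840·(T − 33.9) = 0
2271.6 T = 189711
T = 189711 / 2271.6 = 83.5 °C

T_f ≈ 83.5 °C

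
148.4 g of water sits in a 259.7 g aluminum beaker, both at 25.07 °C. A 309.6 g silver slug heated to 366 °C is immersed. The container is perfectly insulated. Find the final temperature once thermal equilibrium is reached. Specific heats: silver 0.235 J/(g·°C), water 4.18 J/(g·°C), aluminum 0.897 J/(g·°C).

T_f ≈ 51.9 °C

Taking heat into each body as positive, Σ m c ΔT = 0:
309.6*0.235*(T − 366) + 148.4*4.18*(T − 25.07) + 259.7*0.897*(T − 25.07) = 0
72.76(T − 366) + 620.31(T − 25.07) + 232.95(T − 25.07) = 0
(72.76 + 620.31 + 232.95) T = 72.76*366 + 620.31*25.07 + 232.95*25.07
T = 48020/926.02 ≈ 51.86 °C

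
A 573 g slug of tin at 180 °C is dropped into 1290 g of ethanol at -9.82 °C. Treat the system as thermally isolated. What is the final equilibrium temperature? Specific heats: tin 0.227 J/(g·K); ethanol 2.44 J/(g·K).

Net heat exchanged in the isolated system is zero:
573×0.227×(T − 180) + 1290×2.44×(T − (-9.82)) = 0
130.07(T − 180) + 3147.6(T − (-9.82)) = 0
3277.7 T = -7496.7
T ≈ -2.29 °C

T_f ≈ -2.3 °C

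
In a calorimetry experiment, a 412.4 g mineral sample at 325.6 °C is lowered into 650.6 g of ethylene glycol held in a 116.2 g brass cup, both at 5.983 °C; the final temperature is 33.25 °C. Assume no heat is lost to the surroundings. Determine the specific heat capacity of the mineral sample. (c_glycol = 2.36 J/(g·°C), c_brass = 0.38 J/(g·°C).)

c ≈ 0.357 J/(g·°C)

Conservation of energy gives ΣQ = 0:
412.4×c×(33.25 − 325.6) + 650.6×2.36×(33.25 − 5.983) + 116.2×0.38×(33.25 − 5.983) = 0
-120565 c = -43070
c = -43070/-120565 ≈ 0.3572 J/(g·°C)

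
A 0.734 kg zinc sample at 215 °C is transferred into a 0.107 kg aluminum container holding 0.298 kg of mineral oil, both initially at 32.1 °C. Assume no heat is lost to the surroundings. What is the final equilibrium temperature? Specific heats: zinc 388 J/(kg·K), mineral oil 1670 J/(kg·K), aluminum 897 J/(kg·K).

Setting the total heat transfer to zero:
0.734*388*(T − 215) + 0.298*1670*(T − 32.1) + 0.107*897*(T − 32.1) = 0
284.79(T − 215) + 497.66(T − 32.1) + 95.98(T − 32.1) = 0
(284.79 + 497.66 + 95.98) T = 284.79*215 + 497.66*32.1 + 95.98*32.1
T = 80286/878.43 ≈ 91.40 °C

T_f ≈ 91.4 °C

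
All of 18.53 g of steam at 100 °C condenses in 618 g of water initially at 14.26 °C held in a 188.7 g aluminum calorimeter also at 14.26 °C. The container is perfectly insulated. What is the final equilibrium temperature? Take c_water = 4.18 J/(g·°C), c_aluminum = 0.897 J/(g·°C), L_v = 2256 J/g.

T_f ≈ 31.4 °C

Sum of m c ΔT and latent-heat terms is zero:
steam→water at 100 °C releases m L_v = 18.53·2256 = 41804
  condensed water 100 °C→T: 77.46(T − 100)
  water warms: 618·4.18·(T − 14.26) = 2583.2(T − 14.26)
  cup: 169.26(T − 14.26)
2830 T = 41804 + 7745.5 + 39251 = 88800
T ≈ 31.38 °C (< 100 °C, so full condensation is consistent).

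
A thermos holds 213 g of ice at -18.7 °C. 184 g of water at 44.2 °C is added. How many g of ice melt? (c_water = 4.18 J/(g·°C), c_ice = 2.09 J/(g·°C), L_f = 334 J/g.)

m_melted ≈ 76.9 g

Heat available from the water dropping to 0 °C: 184×4.18×44.2 = 33995 J.
Warming the ice to 0 °C takes 213×2.09×18.7 = 8324.7 J, leaving 25670 J for melting.
Melting all 213 g of ice would need 213×334 = 71142 J.
Since 25670 < 71142 J, not all the ice melts; equilibrium is at 0 °C.
m_melt = 25670 / L_f = 76.86 g.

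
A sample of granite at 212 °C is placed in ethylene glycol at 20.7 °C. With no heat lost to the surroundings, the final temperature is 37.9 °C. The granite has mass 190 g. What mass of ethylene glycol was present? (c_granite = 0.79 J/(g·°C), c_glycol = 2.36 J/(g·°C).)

Heat lost by the granite = heat gained by the glycol:
190×0.79×(212 − 37.9) = m×2.36×(37.9 − 20.7)
40.59 m = 26132  ⇒  m ≈ 643.8 g

m ≈ 644 g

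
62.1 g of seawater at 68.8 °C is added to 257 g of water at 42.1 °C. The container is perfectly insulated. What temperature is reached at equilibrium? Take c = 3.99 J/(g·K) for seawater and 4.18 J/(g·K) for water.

Taking heat into each body as positive, Σ m c ΔT = 0:
62.1×3.99×(T − 68.8) + 257×4.18×(T − 42.1) = 0
1322 T = 62274
T = 62274 / 1322 = 47.1 °C

T_f ≈ 47.1 °C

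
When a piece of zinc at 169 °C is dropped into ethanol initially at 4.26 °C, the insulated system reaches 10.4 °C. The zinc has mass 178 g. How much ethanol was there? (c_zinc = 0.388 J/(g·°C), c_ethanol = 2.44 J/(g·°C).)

Let T be the final temperature. ΣQ_i = 0:
178·0.388·(10.4 − 169) + m·2.44·(10.4 − 4.26) = 0
14.98 m = 10954
m = 10954/14.98 ≈ 731.1 g

m ≈ 731 g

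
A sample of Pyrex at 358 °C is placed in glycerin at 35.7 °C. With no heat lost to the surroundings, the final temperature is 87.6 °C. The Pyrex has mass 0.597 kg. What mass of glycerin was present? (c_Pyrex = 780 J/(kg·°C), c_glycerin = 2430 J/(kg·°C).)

m ≈ 0.998 kg

Heat gained plus heat lost sum to zero:
0.597×780×(87.6 − 358) + m×2430×(87.6 − 35.7) = 0
126117 m = 125914
m = 125914/126117 ≈ 0.9984 kg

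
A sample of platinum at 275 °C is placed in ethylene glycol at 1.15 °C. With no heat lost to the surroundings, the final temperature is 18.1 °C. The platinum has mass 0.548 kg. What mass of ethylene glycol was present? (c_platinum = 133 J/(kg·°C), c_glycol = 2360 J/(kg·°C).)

m ≈ 0.468 kg

|Q_platinum| = |Q_glycol|:
0.548·133·(275 − 18.1) = m·2360·(18.1 − 1.15)
40002 m = 18724  ⇒  m ≈ 0.4681 kg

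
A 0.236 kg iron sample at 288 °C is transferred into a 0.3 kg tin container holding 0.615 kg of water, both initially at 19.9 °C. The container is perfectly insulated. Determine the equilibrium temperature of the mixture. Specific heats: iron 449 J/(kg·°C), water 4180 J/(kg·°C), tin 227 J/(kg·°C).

Setting the total heat transfer to zero:
0.236·449·(T − 288) + 0.615·4180·(T − 19.9) + 0.3·227·(T − 19.9) = 0
105.96(T − 288) + 2570.7(T − 19.9) + 68.1(T − 19.9) = 0
(105.96 + 2570.7 + 68.1) T = 105.96·288 + 2570.7·19.9 + 68.1·19.9
T ≈ 30.25 °C

T_f ≈ 30.3 °C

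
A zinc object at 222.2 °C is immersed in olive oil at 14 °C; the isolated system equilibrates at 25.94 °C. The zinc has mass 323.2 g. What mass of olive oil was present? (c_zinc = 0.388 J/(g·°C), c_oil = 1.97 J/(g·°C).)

m ≈ 1050 g

Heat lost by the zinc = heat gained by the oil:
323.2·0.388·(222.2 − 25.94) = m·1.97·(25.94 − 14)
23.52 m = 24611  ⇒  m ≈ 1046 g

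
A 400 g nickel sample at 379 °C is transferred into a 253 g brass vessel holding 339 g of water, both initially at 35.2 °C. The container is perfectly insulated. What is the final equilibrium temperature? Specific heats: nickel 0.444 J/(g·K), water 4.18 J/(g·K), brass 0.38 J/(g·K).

T_f ≈ 71.3 °C

Let T be the final temperature. ΣQ_i = 0:
400·0.444·(T − 379) + 339·4.18·(T − 35.2) + 253·0.38·(T − 35.2) = 0
(177.6 + 1417 + 96.14) T = 177.6·379 + 1417·35.2 + 96.14·35.2
T = 120574 / 1690.8 = 71.3 °C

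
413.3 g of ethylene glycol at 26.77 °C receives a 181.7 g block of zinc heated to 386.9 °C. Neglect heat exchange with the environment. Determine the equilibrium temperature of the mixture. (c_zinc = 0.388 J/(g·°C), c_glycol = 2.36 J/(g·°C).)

T_f ≈ 51.0 °C

Energy conservation, ΣQ = 0:
181.7×0.388×(T − 386.9) + 413.3×2.36×(T − 26.77) = 0
70.5(T − 386.9) + 975.39(T − 26.77) = 0
(70.5 + 975.39) T = 70.5×386.9 + 975.39×26.77
T ≈ 51.05 °C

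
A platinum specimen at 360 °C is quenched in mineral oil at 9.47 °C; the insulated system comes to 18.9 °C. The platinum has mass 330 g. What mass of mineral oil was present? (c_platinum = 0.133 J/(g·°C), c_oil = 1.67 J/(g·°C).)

Let T be the final temperature. ΣQ_i = 0:
330·0.133·(18.9 − 360) + m·1.67·(18.9 − 9.47) = 0
15.75 m = 14971
m = 14971/15.75 ≈ 950.6 g

m ≈ 951 g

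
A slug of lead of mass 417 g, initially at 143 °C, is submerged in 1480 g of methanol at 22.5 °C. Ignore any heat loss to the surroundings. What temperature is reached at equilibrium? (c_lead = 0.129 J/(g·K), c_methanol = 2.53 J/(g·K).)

T_f ≈ 24.2 °C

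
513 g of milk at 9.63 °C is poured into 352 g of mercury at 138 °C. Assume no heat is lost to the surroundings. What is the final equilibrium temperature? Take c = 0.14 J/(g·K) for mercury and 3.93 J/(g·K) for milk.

T_f is the heat-capacity-weighted average of the initial temperatures:
T_f = (49.28×138 + 2016.1×9.63) / (49.28 + 2016.1)
    = 26216 / 2065.4 ≈ 12.69 °C

T_f ≈ 12.7 °C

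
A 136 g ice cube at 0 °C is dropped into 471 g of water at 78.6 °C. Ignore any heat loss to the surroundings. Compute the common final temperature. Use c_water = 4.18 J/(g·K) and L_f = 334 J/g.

Taking heat into each body as positive, Σ m c ΔT = 0:
latent heat to melt: 136·334 = 45424; warm the meltwater: 568.48 T; water: 1968.8(T − 78.6)
2537.3 T = 154746 − 45424 = 109322
T ≈ 43.09 °C — above 0 °C, consistent with complete melting.

T_f ≈ 43.1 °C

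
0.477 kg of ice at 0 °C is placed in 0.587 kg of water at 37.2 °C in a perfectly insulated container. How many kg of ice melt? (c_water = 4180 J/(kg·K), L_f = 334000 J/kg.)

Water can give up m c ΔT = 0.587×4180×37.2 = 91276 J before reaching 0 °C.
Melting all 0.477 kg of ice would need 0.477×334000 = 159318 J.
Since 91276 < 159318 J, not all the ice melts; equilibrium is at 0 °C.
m_melt = 91276 / L_f = 0.2733 kg.

m_melted ≈ 0.273 kg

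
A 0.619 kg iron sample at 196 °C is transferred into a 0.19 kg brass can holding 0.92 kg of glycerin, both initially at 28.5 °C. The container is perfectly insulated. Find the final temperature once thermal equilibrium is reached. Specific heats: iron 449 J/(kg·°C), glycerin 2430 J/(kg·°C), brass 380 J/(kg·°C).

T_f ≈ 46.5 °C

Heat gained plus heat lost sum to zero:
0.619·449·(T − 196) + 0.92·2430·(T − 28.5) + 0.19·380·(T − 28.5) = 0
(277.93 + 2235.6 + 72.2) T = 277.93·196 + 2235.6·28.5 + 72.2·28.5
T ≈ 46.50 °C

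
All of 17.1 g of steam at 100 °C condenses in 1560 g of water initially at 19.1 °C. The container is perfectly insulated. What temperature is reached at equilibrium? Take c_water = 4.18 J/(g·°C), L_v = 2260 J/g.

Sum of m c ΔT and latent-heat terms is zero:
condense steam: −17.1×2260 = −38646
  condensate cools 100→T: 17.1×4.18×(T − 100) = 71.48(T − 100)
  original water: 6520.8(T − 19.1)
6592.3 T = 38646 + 7147.8 + 124547 = 170341
T ≈ 25.84 °C (< 100 °C, so full condensation is consistent).

T_f ≈ 25.8 °C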